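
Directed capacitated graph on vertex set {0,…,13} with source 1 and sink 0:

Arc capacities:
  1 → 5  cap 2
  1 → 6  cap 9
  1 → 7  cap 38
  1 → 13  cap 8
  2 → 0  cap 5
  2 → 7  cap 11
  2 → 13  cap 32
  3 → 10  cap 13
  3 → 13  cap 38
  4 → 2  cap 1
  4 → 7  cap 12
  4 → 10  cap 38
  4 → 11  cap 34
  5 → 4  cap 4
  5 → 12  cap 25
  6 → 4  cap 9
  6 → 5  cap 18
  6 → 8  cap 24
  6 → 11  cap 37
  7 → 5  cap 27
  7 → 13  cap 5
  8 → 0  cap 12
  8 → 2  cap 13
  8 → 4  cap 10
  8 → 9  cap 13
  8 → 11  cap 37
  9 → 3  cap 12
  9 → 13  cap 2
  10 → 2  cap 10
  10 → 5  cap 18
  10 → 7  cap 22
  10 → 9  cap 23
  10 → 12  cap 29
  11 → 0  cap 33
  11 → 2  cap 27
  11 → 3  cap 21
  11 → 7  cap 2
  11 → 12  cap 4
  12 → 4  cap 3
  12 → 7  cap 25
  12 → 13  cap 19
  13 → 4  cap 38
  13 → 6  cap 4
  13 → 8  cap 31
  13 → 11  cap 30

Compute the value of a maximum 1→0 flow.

augment #1: 1→6→8→0 bottleneck 9, total now 9
augment #2: 1→13→8→0 bottleneck 3, total now 12
augment #3: 1→13→11→0 bottleneck 5, total now 17
augment #4: 1→5→4→2→0 bottleneck 1, total now 18
augment #5: 1→5→4→11→0 bottleneck 1, total now 19
augment #6: 1→7→13→11→0 bottleneck 5, total now 24
augment #7: 1→7→5→4→11→0 bottleneck 2, total now 26
augment #8: 1→7→5→12→4→11→0 bottleneck 3, total now 29
augment #9: 1→7→5→12→13→11→0 bottleneck 17, total now 46
augment #10: 1→7→5→12→13→8→2→0 bottleneck 2, total now 48

Maximum flow value: 48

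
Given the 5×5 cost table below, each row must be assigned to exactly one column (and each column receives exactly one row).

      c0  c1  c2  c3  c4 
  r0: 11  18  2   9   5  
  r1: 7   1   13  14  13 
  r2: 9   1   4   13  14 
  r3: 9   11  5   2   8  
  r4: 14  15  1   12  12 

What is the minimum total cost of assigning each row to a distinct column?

Minimum assignment cost: 16

optimal assignment: row0→col4 (cost 5), row1→col0 (cost 7), row2→col1 (cost 1), row3→col3 (cost 2), row4→col2 (cost 1)
total = 5 + 7 + 1 + 2 + 1 = 16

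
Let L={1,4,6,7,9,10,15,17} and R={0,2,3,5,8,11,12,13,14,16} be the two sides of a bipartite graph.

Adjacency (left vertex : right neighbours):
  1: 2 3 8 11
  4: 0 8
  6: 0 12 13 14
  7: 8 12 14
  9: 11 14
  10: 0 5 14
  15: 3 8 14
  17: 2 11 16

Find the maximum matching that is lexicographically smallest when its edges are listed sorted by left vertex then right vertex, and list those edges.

Lex-smallest maximum matching: {(1,2), (4,0), (6,12), (7,8), (9,11), (10,5), (15,3), (17,16)}

|M| = 8 (so the lex-smallest maximum matching has 8 edges)
process left vertices in ascending order; for each, take the smallest-labelled available neighbour that still permits 8 edges overall, or leave it unmatched if none does
lex-smallest matching: {1-2, 4-0, 6-12, 7-8, 9-11, 10-5, 15-3, 17-16}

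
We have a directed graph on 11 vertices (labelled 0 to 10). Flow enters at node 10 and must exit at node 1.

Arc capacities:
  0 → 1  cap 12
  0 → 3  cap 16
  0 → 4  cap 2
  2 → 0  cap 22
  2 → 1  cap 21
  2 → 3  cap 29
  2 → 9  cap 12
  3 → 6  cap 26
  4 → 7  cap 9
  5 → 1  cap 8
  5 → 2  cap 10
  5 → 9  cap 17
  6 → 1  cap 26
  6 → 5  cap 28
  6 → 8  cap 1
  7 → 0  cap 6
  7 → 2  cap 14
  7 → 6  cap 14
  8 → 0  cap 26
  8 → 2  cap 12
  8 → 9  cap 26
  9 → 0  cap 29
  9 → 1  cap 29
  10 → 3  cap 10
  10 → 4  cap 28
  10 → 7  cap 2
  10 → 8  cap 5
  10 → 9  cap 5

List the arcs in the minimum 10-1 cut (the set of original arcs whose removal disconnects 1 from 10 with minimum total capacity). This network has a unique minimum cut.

augment #1: 10→9→1 push 5
augment #2: 10→3→6→1 push 10
augment #3: 10→7→0→1 push 2
augment #4: 10→8→0→1 push 5
augment #5: 10→4→7→0→1 push 4
augment #6: 10→4→7→2→1 push 5
max flow = 31; residual-reachable set from 10 gives S-side
cut edges (S→T): {(4,7), (10,3), (10,7), (10,8), (10,9)} total cap 31

Min-cut arcs: {(4,7), (10,3), (10,7), (10,8), (10,9)} (total capacity 31)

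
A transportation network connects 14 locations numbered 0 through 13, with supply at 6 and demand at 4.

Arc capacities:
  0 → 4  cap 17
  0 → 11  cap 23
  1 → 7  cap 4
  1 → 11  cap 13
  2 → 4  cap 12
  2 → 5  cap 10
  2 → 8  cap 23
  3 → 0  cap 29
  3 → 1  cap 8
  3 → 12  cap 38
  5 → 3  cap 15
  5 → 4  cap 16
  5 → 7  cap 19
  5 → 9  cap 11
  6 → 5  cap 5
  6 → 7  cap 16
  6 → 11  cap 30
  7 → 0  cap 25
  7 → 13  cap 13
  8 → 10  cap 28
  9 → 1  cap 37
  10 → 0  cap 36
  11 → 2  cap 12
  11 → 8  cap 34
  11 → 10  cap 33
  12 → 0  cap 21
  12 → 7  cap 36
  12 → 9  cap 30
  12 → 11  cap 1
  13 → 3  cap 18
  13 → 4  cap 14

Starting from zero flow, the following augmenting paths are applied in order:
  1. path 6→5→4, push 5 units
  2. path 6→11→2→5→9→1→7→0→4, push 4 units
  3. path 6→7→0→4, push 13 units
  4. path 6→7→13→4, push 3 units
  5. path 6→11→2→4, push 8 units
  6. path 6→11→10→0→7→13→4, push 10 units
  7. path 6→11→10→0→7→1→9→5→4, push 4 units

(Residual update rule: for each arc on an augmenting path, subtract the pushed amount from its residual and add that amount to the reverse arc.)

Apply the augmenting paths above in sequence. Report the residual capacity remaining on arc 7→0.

Residual capacity of (7,0): 22

after path 1 (6→5→4, push 5): res(7,0)=25
after path 2 (6→11→2→5→9→1→7→0→4, push 4): res(7,0)=21
after path 3 (6→7→0→4, push 13): res(7,0)=8
after path 4 (6→7→13→4, push 3): res(7,0)=8
after path 5 (6→11→2→4, push 8): res(7,0)=8
after path 6 (6→11→10→0→7→13→4, push 10): res(7,0)=18
after path 7 (6→11→10→0→7→1→9→5→4, push 4): res(7,0)=22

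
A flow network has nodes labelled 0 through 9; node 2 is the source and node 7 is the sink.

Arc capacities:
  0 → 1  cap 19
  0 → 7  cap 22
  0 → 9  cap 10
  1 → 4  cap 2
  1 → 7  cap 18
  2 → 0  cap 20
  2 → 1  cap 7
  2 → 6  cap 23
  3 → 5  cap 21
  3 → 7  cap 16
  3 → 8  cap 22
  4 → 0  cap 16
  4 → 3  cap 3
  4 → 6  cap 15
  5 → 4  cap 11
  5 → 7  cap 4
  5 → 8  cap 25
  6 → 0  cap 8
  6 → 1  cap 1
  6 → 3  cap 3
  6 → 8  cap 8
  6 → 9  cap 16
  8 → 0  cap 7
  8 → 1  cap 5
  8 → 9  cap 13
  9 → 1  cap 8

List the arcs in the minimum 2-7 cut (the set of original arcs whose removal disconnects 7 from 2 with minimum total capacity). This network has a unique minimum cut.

Min-cut arcs: {(0,7), (1,4), (1,7), (6,3)} (total capacity 45)

augment #1: 2→0→7 push 20
augment #2: 2→1→7 push 7
augment #3: 2→6→0→7 push 2
augment #4: 2→6→1→7 push 1
augment #5: 2→6→3→7 push 3
augment #6: 2→6→0→1→7 push 6
augment #7: 2→6→8→1→7 push 4
augment #8: 2→6→8→1→4→3→7 push 1
augment #9: 2→6→9→1→4→3→7 push 1
max flow = 45; residual-reachable set from 2 gives S-side
cut edges (S→T): {(0,7), (1,4), (1,7), (6,3)} total cap 45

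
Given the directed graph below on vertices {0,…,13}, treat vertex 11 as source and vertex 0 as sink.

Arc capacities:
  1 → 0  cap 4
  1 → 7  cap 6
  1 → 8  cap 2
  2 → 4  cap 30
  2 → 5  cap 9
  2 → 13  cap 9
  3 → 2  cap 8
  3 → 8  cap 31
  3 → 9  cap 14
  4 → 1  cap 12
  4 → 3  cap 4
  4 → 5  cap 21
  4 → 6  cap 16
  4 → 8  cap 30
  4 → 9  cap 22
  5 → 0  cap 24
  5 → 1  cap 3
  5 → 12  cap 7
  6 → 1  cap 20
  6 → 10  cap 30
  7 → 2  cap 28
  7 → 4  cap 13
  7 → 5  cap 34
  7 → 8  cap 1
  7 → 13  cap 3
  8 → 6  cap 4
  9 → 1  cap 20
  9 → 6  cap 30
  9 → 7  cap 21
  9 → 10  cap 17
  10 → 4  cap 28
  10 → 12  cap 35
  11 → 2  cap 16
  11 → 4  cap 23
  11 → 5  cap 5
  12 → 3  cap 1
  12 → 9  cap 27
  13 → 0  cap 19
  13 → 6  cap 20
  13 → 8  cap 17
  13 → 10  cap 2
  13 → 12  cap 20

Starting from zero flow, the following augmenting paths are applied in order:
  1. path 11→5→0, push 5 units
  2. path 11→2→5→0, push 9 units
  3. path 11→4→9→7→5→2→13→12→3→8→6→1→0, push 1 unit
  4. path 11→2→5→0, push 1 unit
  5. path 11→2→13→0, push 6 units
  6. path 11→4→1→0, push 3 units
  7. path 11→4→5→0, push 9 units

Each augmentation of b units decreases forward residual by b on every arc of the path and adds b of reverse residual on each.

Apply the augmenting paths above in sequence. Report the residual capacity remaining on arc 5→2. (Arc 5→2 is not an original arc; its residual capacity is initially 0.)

Residual capacity of (5,2): 9

after path 1 (11→5→0, push 5): res(5,2)=0
after path 2 (11→2→5→0, push 9): res(5,2)=9
after path 3 (11→4→9→7→5→2→13→12→3→8→6→1→0, push 1): res(5,2)=8
after path 4 (11→2→5→0, push 1): res(5,2)=9
after path 5 (11→2→13→0, push 6): res(5,2)=9
after path 6 (11→4→1→0, push 3): res(5,2)=9
after path 7 (11→4→5→0, push 9): res(5,2)=9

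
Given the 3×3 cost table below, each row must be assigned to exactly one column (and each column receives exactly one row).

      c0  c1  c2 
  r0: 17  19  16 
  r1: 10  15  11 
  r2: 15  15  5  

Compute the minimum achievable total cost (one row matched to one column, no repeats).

optimal assignment: row0→col1 (cost 19), row1→col0 (cost 10), row2→col2 (cost 5)
total = 19 + 10 + 5 = 34

Minimum assignment cost: 34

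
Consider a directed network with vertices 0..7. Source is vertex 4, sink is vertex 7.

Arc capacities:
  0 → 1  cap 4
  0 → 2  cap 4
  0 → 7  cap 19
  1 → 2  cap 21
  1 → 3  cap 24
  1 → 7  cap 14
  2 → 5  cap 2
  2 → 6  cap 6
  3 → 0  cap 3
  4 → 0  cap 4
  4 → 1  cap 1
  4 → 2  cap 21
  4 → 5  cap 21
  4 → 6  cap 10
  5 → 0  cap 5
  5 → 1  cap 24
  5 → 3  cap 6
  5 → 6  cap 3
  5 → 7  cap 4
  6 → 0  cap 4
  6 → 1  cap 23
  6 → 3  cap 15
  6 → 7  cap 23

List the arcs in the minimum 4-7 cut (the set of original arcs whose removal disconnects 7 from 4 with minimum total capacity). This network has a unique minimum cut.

augment #1: 4→0→7 push 4
augment #2: 4→1→7 push 1
augment #3: 4→5→7 push 4
augment #4: 4→6→7 push 10
augment #5: 4→2→6→7 push 6
augment #6: 4→5→0→7 push 5
augment #7: 4→5→1→7 push 12
augment #8: 4→2→5→1→7 push 1
augment #9: 4→2→5→6→7 push 1
max flow = 44; residual-reachable set from 4 gives S-side
cut edges (S→T): {(2,5), (2,6), (4,0), (4,1), (4,5), (4,6)} total cap 44

Min-cut arcs: {(2,5), (2,6), (4,0), (4,1), (4,5), (4,6)} (total capacity 44)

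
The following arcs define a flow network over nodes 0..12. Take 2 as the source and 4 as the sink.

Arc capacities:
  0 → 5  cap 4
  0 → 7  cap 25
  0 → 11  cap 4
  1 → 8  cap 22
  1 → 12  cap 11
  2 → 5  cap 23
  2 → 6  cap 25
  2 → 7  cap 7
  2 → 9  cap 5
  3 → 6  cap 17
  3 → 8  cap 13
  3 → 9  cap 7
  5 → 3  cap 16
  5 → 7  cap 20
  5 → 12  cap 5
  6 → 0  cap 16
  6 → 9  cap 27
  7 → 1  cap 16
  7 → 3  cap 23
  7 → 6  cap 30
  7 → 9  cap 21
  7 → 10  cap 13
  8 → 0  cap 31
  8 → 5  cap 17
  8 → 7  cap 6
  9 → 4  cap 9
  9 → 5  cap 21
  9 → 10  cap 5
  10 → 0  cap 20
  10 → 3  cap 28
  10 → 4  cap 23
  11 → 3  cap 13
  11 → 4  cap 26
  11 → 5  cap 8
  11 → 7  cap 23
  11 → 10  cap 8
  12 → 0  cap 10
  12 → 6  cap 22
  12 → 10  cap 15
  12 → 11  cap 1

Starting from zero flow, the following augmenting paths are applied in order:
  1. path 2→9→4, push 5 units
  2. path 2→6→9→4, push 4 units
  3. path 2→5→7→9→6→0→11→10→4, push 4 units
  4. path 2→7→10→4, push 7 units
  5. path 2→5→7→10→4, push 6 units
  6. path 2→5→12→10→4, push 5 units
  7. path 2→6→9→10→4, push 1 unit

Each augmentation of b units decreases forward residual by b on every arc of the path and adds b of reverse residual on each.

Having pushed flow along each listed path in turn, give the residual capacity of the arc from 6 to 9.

after path 1 (2→9→4, push 5): res(6,9)=27
after path 2 (2→6→9→4, push 4): res(6,9)=23
after path 3 (2→5→7→9→6→0→11→10→4, push 4): res(6,9)=27
after path 4 (2→7→10→4, push 7): res(6,9)=27
after path 5 (2→5→7→10→4, push 6): res(6,9)=27
after path 6 (2→5→12→10→4, push 5): res(6,9)=27
after path 7 (2→6→9→10→4, push 1): res(6,9)=26

Residual capacity of (6,9): 26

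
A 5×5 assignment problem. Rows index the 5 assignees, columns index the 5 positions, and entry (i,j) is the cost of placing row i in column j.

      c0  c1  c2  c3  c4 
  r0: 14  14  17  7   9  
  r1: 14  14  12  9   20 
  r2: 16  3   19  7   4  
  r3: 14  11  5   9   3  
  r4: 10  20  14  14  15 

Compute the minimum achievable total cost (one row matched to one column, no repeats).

Minimum assignment cost: 35

optimal assignment: row0→col3 (cost 7), row1→col2 (cost 12), row2→col1 (cost 3), row3→col4 (cost 3), row4→col0 (cost 10)
total = 7 + 12 + 3 + 3 + 10 = 35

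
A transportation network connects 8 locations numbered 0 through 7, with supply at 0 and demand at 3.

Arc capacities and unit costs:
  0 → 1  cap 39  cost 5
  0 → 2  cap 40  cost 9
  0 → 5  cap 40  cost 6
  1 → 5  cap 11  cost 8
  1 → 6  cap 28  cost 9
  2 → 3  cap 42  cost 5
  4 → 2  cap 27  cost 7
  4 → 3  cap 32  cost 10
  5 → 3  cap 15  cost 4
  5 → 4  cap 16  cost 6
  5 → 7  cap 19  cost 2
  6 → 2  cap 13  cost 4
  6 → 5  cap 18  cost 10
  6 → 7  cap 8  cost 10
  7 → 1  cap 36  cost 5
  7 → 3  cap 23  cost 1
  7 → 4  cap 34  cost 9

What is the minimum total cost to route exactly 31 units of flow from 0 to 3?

Minimum cost for 31 units: 291

shortest-cost path #1: 0→5→7→3 push 19 @ unit cost 9 (adds 171)
shortest-cost path #2: 0→5→3 push 12 @ unit cost 10 (adds 120)
total cost = 291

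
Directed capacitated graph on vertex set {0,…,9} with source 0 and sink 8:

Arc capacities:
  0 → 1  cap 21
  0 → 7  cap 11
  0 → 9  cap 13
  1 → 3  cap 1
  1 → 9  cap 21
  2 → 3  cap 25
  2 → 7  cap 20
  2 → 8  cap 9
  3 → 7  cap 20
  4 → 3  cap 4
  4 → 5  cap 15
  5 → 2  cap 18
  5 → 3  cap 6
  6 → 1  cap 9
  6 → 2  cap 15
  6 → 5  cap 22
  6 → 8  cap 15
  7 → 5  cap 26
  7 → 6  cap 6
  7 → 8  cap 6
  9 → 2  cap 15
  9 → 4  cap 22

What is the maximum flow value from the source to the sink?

Maximum flow value: 21

augment #1: 0→7→8 bottleneck 6, total now 6
augment #2: 0→7→6→8 bottleneck 5, total now 11
augment #3: 0→9→2→8 bottleneck 9, total now 20
augment #4: 0→1→3→7→6→8 bottleneck 1, total now 21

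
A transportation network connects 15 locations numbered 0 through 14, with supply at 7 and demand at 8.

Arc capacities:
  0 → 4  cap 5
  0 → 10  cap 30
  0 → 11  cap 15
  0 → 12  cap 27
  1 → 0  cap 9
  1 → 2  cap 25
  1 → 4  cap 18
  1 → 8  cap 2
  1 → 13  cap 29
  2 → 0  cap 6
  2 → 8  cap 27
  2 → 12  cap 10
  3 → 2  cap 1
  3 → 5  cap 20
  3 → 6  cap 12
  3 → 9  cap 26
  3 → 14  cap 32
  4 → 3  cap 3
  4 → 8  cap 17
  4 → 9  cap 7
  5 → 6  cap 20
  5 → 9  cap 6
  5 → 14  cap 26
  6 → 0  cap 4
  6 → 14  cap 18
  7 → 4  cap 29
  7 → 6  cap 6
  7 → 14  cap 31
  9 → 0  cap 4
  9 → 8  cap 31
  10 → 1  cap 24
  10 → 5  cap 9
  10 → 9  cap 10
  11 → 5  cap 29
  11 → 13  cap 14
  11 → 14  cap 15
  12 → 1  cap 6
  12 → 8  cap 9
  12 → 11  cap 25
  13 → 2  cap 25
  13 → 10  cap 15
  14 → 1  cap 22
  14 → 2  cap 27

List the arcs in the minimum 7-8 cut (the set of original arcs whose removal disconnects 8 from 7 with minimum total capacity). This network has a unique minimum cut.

Min-cut arcs: {(4,3), (4,8), (4,9), (7,6), (7,14)} (total capacity 64)

augment #1: 7→4→8 push 17
augment #2: 7→4→9→8 push 7
augment #3: 7→14→1→8 push 2
augment #4: 7→14→2→8 push 27
augment #5: 7→4→3→9→8 push 3
augment #6: 7→6→0→12→8 push 4
augment #7: 7→14→1→0→12→8 push 2
augment #8: 7→6→14→1→0→12→8 push 2
max flow = 64; residual-reachable set from 7 gives S-side
cut edges (S→T): {(4,3), (4,8), (4,9), (7,6), (7,14)} total cap 64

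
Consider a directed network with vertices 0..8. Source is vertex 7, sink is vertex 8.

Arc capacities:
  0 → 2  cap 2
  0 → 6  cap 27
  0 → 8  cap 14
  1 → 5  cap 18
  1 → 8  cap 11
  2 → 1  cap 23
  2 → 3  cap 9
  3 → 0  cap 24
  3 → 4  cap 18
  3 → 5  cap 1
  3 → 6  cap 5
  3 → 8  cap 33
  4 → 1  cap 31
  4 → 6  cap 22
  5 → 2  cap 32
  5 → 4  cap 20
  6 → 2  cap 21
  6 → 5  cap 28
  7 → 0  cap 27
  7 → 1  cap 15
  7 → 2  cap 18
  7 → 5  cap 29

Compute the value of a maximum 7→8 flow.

Maximum flow value: 34

augment #1: 7→0→8 bottleneck 14, total now 14
augment #2: 7→1→8 bottleneck 11, total now 25
augment #3: 7→2→3→8 bottleneck 9, total now 34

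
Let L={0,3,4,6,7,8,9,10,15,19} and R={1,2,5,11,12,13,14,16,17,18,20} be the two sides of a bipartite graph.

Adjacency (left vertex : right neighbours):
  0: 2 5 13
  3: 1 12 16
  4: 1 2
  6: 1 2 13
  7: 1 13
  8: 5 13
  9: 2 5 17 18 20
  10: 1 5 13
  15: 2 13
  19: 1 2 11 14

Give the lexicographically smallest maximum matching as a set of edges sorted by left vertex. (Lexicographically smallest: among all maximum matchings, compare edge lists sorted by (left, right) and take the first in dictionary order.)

Lex-smallest maximum matching: {(0,2), (3,12), (4,1), (6,13), (8,5), (9,17), (19,11)}

|M| = 7 (so the lex-smallest maximum matching has 7 edges)
process left vertices in ascending order; for each, take the smallest-labelled available neighbour that still permits 7 edges overall, or leave it unmatched if none does
lex-smallest matching: {0-2, 3-12, 4-1, 6-13, 8-5, 9-17, 19-11}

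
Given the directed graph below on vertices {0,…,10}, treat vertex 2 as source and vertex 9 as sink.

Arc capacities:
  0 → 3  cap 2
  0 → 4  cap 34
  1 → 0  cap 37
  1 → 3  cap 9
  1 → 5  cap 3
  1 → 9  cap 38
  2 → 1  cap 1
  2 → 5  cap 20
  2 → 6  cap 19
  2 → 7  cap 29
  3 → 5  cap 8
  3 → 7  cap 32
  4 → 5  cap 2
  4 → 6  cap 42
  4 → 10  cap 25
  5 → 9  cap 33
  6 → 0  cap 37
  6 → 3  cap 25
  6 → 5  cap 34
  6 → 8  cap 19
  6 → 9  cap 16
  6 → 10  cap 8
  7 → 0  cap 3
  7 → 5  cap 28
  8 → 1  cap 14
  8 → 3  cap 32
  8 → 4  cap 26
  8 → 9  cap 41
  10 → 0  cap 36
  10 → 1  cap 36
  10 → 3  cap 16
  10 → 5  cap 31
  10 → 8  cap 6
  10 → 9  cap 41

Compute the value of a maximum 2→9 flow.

augment #1: 2→1→9 bottleneck 1, total now 1
augment #2: 2→5→9 bottleneck 20, total now 21
augment #3: 2→6→9 bottleneck 16, total now 37
augment #4: 2→6→5→9 bottleneck 3, total now 40
augment #5: 2→7→5→9 bottleneck 10, total now 50
augment #6: 2→7→0→4→10→9 bottleneck 3, total now 53
augment #7: 2→7→5→6→8→9 bottleneck 3, total now 56

Maximum flow value: 56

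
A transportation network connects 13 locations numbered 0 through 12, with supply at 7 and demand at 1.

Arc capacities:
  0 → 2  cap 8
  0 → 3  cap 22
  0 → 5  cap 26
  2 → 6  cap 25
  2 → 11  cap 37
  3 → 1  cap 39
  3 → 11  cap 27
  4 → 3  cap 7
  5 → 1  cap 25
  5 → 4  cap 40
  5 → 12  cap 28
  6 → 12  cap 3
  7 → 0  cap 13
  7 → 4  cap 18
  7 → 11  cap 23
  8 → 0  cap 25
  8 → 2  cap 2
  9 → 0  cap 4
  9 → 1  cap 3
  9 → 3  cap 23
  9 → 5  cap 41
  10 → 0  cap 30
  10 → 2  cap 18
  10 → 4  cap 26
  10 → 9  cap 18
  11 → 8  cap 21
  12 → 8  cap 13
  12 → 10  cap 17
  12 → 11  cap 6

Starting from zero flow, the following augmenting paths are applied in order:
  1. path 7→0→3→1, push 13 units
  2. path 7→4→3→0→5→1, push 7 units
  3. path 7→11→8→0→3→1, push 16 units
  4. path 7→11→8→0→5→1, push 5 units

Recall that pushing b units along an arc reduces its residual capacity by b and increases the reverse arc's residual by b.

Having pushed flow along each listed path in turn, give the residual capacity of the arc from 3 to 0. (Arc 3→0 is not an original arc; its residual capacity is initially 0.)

Residual capacity of (3,0): 22

after path 1 (7→0→3→1, push 13): res(3,0)=13
after path 2 (7→4→3→0→5→1, push 7): res(3,0)=6
after path 3 (7→11→8→0→3→1, push 16): res(3,0)=22
after path 4 (7→11→8→0→5→1, push 5): res(3,0)=22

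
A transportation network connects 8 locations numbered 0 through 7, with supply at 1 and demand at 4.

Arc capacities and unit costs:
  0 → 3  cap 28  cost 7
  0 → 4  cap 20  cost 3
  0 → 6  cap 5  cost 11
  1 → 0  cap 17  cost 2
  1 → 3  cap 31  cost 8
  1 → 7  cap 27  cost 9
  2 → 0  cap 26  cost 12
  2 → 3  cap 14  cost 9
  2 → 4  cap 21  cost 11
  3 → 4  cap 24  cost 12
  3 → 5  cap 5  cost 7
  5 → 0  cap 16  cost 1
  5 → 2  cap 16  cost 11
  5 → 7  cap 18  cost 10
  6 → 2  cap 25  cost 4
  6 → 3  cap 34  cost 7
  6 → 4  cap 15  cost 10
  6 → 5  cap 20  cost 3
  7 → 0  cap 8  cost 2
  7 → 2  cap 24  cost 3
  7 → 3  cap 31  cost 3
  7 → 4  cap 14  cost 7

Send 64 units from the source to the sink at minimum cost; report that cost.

shortest-cost path #1: 1→0→4 push 17 @ unit cost 5 (adds 85)
shortest-cost path #2: 1→7→0→4 push 3 @ unit cost 14 (adds 42)
shortest-cost path #3: 1→7→4 push 14 @ unit cost 16 (adds 224)
shortest-cost path #4: 1→3→4 push 24 @ unit cost 20 (adds 480)
shortest-cost path #5: 1→7→2→4 push 6 @ unit cost 23 (adds 138)
total cost = 969

Minimum cost for 64 units: 969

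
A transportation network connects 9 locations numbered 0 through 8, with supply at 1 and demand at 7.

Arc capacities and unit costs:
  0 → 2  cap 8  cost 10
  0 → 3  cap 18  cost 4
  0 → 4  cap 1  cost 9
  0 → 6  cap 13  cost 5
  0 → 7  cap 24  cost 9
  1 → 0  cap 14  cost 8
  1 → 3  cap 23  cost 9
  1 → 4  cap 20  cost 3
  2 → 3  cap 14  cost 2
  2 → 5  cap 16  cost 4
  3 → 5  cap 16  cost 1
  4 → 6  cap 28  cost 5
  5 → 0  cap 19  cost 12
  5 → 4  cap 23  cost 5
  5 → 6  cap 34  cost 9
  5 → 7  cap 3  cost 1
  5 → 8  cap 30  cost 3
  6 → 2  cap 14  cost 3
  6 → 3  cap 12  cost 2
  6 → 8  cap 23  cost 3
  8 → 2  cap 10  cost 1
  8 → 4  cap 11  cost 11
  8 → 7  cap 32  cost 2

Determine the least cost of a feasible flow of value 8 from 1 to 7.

shortest-cost path #1: 1→3→5→7 push 3 @ unit cost 11 (adds 33)
shortest-cost path #2: 1→4→6→8→7 push 5 @ unit cost 13 (adds 65)
total cost = 98

Minimum cost for 8 units: 98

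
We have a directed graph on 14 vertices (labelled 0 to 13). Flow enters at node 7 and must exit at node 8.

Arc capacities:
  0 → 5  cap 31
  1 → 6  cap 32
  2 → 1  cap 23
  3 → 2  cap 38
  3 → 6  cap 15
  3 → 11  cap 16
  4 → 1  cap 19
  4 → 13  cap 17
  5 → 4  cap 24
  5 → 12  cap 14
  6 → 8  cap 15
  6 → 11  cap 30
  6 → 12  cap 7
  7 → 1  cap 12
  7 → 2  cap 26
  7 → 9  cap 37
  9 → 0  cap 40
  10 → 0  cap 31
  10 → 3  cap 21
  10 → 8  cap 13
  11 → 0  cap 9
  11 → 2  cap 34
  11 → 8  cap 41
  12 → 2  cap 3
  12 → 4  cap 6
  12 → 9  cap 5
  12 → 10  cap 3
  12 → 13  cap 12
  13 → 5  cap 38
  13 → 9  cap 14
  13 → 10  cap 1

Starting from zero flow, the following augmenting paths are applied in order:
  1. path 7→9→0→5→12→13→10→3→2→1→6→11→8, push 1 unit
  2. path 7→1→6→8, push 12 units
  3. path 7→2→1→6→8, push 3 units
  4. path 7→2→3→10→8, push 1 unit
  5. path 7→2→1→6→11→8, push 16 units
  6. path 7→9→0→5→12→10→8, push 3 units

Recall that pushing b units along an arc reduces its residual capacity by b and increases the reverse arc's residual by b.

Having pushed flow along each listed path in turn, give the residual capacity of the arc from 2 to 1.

Residual capacity of (2,1): 3

after path 1 (7→9→0→5→12→13→10→3→2→1→6→11→8, push 1): res(2,1)=22
after path 2 (7→1→6→8, push 12): res(2,1)=22
after path 3 (7→2→1→6→8, push 3): res(2,1)=19
after path 4 (7→2→3→10→8, push 1): res(2,1)=19
after path 5 (7→2→1→6→11→8, push 16): res(2,1)=3
after path 6 (7→9→0→5→12→10→8, push 3): res(2,1)=3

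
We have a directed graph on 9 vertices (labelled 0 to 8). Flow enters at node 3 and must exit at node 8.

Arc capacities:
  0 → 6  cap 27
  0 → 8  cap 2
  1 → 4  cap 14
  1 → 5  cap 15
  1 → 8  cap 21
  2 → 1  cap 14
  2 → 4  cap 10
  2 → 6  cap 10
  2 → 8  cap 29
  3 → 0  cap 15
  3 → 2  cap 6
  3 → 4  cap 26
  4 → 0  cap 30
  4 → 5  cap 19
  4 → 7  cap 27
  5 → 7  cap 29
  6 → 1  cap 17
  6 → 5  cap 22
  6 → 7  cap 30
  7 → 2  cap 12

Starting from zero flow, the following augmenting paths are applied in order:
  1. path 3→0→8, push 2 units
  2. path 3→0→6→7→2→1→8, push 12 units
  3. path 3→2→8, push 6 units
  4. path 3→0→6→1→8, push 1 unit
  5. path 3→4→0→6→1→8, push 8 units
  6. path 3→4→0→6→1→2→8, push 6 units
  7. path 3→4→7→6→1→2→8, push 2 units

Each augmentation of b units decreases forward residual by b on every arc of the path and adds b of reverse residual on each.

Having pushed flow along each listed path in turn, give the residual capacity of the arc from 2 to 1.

Residual capacity of (2,1): 10

after path 1 (3→0→8, push 2): res(2,1)=14
after path 2 (3→0→6→7→2→1→8, push 12): res(2,1)=2
after path 3 (3→2→8, push 6): res(2,1)=2
after path 4 (3→0→6→1→8, push 1): res(2,1)=2
after path 5 (3→4→0→6→1→8, push 8): res(2,1)=2
after path 6 (3→4→0→6→1→2→8, push 6): res(2,1)=8
after path 7 (3→4→7→6→1→2→8, push 2): res(2,1)=10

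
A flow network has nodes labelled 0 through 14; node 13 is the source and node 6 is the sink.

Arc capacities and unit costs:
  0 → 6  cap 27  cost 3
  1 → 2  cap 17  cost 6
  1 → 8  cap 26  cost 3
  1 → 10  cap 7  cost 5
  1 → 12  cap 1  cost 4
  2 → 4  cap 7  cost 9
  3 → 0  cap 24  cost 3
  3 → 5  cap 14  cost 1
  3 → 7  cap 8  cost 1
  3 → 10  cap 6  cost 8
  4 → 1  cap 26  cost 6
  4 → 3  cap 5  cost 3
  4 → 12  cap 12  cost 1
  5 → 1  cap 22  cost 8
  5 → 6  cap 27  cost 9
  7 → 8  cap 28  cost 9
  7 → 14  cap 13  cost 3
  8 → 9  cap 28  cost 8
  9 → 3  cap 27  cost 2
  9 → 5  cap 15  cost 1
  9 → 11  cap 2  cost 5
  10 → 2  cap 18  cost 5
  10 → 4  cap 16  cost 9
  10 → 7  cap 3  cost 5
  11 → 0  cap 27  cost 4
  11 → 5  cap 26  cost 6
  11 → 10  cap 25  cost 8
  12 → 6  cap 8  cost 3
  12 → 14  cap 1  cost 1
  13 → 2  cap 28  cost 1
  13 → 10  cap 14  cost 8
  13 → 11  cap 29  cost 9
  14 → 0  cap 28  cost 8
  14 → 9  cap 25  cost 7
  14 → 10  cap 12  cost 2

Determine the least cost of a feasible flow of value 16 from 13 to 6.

Minimum cost for 16 units: 242

shortest-cost path #1: 13→2→4→12→6 push 7 @ unit cost 14 (adds 98)
shortest-cost path #2: 13→11→0→6 push 9 @ unit cost 16 (adds 144)
total cost = 242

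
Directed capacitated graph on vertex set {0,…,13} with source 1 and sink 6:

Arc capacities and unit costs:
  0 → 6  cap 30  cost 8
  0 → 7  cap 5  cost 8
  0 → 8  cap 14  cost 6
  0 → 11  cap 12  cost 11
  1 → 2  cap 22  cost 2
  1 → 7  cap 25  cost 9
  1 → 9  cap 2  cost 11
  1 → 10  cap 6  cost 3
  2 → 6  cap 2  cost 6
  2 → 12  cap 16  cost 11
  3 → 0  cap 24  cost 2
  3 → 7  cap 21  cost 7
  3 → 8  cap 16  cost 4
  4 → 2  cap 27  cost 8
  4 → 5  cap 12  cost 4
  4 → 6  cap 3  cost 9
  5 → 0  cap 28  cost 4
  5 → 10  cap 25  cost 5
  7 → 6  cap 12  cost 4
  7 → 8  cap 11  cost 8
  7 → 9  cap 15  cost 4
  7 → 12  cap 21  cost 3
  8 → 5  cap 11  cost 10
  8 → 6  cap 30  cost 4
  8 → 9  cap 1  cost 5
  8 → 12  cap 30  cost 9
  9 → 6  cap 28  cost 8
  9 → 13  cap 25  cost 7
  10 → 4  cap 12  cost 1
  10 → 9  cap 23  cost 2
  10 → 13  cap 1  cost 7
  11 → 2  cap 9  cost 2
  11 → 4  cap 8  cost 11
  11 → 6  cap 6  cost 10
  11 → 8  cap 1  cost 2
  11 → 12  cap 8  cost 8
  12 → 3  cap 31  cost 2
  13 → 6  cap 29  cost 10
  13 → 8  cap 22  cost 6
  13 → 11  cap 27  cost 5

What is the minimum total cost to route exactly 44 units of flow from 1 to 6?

Minimum cost for 44 units: 768

shortest-cost path #1: 1→2→6 push 2 @ unit cost 8 (adds 16)
shortest-cost path #2: 1→7→6 push 12 @ unit cost 13 (adds 156)
shortest-cost path #3: 1→10→4→6 push 3 @ unit cost 13 (adds 39)
shortest-cost path #4: 1→10→9→6 push 3 @ unit cost 13 (adds 39)
shortest-cost path #5: 1→9→6 push 2 @ unit cost 19 (adds 38)
shortest-cost path #6: 1→7→8→6 push 11 @ unit cost 21 (adds 231)
shortest-cost path #7: 1→7→9→6 push 2 @ unit cost 21 (adds 42)
shortest-cost path #8: 1→2→12→3→8→6 push 9 @ unit cost 23 (adds 207)
total cost = 768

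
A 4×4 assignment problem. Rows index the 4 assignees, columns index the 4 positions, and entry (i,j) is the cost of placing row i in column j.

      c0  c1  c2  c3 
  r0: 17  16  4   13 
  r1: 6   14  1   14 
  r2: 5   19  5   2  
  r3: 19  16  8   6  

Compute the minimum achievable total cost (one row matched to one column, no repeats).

Minimum assignment cost: 28

one of 2 optimal assignments: row0→col1 (cost 16), row1→col2 (cost 1), row2→col0 (cost 5), row3→col3 (cost 6)
total = 16 + 1 + 5 + 6 = 28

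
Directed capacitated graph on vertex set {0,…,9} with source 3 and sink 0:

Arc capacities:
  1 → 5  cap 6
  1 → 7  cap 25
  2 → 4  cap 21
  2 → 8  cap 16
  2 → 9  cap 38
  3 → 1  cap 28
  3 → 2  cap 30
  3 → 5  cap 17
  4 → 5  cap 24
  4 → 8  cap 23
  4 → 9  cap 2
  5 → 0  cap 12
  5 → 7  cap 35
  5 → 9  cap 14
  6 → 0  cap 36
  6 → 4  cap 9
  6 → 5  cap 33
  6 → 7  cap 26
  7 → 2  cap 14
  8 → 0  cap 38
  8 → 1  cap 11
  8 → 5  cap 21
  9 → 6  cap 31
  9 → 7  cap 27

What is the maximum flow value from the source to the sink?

Maximum flow value: 67

augment #1: 3→5→0 bottleneck 12, total now 12
augment #2: 3→2→8→0 bottleneck 16, total now 28
augment #3: 3→2→4→8→0 bottleneck 14, total now 42
augment #4: 3→5→9→6→0 bottleneck 5, total now 47
augment #5: 3→1→5→9→6→0 bottleneck 6, total now 53
augment #6: 3→1→7→2→4→8→0 bottleneck 7, total now 60
augment #7: 3→1→7→2→9→6→0 bottleneck 7, total now 67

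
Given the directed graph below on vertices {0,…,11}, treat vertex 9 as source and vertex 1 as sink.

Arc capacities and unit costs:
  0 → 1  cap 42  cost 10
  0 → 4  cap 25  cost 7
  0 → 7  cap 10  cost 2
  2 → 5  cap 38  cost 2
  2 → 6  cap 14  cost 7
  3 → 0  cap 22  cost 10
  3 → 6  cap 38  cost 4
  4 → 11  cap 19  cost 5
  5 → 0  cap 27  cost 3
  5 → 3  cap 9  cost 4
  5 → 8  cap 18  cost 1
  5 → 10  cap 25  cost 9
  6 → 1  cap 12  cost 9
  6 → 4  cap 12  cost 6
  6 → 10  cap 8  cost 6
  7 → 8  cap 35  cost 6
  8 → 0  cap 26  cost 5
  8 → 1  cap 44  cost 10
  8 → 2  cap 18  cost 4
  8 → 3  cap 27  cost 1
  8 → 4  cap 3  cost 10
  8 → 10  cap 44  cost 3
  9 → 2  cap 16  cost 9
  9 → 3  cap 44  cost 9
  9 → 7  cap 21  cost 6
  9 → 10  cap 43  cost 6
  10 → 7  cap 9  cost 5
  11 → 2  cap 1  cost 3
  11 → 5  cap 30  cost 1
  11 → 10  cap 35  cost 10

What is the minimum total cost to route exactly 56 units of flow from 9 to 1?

shortest-cost path #1: 9→3→6→1 push 12 @ unit cost 22 (adds 264)
shortest-cost path #2: 9→2→5→8→1 push 16 @ unit cost 22 (adds 352)
shortest-cost path #3: 9→7→8→1 push 21 @ unit cost 22 (adds 462)
shortest-cost path #4: 9→10→7→8→1 push 7 @ unit cost 27 (adds 189)
total cost = 1267

Minimum cost for 56 units: 1267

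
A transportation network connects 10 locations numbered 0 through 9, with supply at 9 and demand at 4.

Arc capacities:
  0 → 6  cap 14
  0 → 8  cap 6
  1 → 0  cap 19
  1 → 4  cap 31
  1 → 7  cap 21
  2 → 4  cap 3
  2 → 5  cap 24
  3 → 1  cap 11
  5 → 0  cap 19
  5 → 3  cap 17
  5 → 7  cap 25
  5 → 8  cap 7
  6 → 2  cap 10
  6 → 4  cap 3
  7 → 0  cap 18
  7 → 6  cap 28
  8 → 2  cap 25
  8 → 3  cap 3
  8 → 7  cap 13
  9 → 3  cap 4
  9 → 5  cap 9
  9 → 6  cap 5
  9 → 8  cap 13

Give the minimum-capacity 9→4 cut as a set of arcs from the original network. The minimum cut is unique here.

Min-cut arcs: {(2,4), (3,1), (6,4)} (total capacity 17)

augment #1: 9→6→4 push 3
augment #2: 9→3→1→4 push 4
augment #3: 9→6→2→4 push 2
augment #4: 9→8→2→4 push 1
augment #5: 9→5→3→1→4 push 7
max flow = 17; residual-reachable set from 9 gives S-side
cut edges (S→T): {(2,4), (3,1), (6,4)} total cap 17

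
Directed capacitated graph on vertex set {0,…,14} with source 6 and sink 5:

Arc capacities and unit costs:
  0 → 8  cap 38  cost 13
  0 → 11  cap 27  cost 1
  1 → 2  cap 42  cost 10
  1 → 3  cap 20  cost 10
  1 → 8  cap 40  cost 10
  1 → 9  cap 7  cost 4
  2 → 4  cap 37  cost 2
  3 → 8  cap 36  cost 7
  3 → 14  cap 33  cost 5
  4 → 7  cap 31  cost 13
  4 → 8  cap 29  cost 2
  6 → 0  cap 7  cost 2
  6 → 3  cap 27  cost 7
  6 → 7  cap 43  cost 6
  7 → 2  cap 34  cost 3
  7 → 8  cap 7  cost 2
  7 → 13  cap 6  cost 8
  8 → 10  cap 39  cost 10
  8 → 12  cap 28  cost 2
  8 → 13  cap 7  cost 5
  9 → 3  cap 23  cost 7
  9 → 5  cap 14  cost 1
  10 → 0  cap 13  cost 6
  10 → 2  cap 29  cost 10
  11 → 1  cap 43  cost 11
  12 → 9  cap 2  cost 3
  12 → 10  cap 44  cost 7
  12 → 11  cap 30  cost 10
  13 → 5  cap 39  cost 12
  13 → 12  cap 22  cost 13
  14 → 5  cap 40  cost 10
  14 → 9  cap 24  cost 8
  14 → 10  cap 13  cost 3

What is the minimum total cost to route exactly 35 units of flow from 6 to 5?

Minimum cost for 35 units: 728

shortest-cost path #1: 6→7→8→12→9→5 push 2 @ unit cost 14 (adds 28)
shortest-cost path #2: 6→0→11→1→9→5 push 7 @ unit cost 19 (adds 133)
shortest-cost path #3: 6→3→14→9→5 push 5 @ unit cost 21 (adds 105)
shortest-cost path #4: 6→3→14→5 push 21 @ unit cost 22 (adds 462)
total cost = 728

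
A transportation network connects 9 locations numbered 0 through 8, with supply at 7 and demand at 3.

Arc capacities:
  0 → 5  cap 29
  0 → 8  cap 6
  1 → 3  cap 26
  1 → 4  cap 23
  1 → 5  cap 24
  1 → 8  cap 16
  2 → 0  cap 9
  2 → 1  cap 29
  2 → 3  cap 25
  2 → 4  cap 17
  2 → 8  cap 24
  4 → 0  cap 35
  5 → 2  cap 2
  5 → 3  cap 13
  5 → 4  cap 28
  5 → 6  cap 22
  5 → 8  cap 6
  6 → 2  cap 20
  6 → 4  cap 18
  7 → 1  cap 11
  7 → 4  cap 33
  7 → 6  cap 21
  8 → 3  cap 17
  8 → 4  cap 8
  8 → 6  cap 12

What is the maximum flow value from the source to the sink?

Maximum flow value: 58

augment #1: 7→1→3 bottleneck 11, total now 11
augment #2: 7→6→2→3 bottleneck 20, total now 31
augment #3: 7→4→0→5→3 bottleneck 13, total now 44
augment #4: 7→4→0→8→3 bottleneck 6, total now 50
augment #5: 7→4→0→5→2→3 bottleneck 2, total now 52
augment #6: 7→4→0→5→8→3 bottleneck 6, total now 58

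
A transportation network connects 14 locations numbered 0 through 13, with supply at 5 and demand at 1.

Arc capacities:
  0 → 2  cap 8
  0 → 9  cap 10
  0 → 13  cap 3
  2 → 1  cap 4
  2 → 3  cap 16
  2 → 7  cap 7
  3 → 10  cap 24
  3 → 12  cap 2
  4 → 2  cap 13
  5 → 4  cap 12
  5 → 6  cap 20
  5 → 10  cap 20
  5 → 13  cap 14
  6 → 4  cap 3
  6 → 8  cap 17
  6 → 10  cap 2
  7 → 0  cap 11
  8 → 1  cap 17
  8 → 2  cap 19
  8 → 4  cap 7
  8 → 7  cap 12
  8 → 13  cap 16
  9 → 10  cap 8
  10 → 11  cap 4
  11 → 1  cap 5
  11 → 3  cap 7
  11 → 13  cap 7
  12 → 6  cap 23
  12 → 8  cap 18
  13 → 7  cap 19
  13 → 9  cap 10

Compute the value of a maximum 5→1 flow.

Maximum flow value: 25

augment #1: 5→4→2→1 bottleneck 4, total now 4
augment #2: 5→6→8→1 bottleneck 17, total now 21
augment #3: 5→10→11→1 bottleneck 4, total now 25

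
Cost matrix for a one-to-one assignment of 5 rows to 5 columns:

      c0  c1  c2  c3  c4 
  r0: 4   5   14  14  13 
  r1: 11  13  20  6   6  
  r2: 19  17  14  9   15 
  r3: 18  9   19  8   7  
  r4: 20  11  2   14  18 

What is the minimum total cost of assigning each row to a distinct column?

optimal assignment: row0→col0 (cost 4), row1→col4 (cost 6), row2→col3 (cost 9), row3→col1 (cost 9), row4→col2 (cost 2)
total = 4 + 6 + 9 + 9 + 2 = 30

Minimum assignment cost: 30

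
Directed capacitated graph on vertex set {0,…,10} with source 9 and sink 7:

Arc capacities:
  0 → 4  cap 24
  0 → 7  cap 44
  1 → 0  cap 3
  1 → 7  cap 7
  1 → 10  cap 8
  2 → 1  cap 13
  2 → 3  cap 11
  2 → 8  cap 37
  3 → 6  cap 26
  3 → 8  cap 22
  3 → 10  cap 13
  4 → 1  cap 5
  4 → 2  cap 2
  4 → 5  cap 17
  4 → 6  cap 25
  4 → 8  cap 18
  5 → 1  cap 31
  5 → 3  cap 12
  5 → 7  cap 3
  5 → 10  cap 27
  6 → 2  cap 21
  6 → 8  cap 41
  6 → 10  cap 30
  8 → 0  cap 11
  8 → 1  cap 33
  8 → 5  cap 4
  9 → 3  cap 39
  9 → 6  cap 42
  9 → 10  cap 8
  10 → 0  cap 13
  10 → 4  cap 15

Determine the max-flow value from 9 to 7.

augment #1: 9→10→0→7 bottleneck 8, total now 8
augment #2: 9→3→8→0→7 bottleneck 11, total now 19
augment #3: 9→3→8→1→7 bottleneck 7, total now 26
augment #4: 9→3→8→5→7 bottleneck 3, total now 29
augment #5: 9→3→10→0→7 bottleneck 5, total now 34
augment #6: 9→3→8→1→0→7 bottleneck 1, total now 35
augment #7: 9→6→2→1→0→7 bottleneck 2, total now 37

Maximum flow value: 37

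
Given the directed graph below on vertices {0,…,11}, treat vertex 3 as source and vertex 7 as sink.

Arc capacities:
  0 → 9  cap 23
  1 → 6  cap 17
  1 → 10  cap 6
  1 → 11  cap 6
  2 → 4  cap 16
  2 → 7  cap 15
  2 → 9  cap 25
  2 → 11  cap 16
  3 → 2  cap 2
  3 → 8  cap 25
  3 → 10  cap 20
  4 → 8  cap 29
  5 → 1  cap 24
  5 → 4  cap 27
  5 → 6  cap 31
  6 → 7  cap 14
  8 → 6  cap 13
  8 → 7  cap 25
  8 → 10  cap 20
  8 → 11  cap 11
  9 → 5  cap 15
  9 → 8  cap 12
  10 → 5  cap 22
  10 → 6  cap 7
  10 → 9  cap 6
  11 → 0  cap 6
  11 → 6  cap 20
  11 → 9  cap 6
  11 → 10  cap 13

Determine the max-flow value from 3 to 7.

augment #1: 3→2→7 bottleneck 2, total now 2
augment #2: 3→8→7 bottleneck 25, total now 27
augment #3: 3→10→6→7 bottleneck 7, total now 34
augment #4: 3→10→5→6→7 bottleneck 7, total now 41

Maximum flow value: 41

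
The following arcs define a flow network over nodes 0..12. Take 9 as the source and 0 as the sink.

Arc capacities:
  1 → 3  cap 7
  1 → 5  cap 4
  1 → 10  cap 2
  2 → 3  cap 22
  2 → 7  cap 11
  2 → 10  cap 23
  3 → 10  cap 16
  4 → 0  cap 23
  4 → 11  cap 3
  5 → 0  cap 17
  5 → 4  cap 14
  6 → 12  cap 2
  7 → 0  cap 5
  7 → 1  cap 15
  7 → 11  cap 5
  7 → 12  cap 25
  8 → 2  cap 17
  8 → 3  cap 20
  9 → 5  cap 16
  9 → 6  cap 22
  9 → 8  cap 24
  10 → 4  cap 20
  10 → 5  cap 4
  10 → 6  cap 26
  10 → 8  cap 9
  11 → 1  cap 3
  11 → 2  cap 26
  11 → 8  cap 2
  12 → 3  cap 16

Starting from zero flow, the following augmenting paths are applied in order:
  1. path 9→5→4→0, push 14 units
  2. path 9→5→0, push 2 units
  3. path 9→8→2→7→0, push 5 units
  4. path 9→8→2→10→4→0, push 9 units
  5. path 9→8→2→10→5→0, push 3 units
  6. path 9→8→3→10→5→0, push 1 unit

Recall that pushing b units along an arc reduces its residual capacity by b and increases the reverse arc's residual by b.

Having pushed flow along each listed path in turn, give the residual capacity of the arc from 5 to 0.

after path 1 (9→5→4→0, push 14): res(5,0)=17
after path 2 (9→5→0, push 2): res(5,0)=15
after path 3 (9→8→2→7→0, push 5): res(5,0)=15
after path 4 (9→8→2→10→4→0, push 9): res(5,0)=15
after path 5 (9→8→2→10→5→0, push 3): res(5,0)=12
after path 6 (9→8→3→10→5→0, push 1): res(5,0)=11

Residual capacity of (5,0): 11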